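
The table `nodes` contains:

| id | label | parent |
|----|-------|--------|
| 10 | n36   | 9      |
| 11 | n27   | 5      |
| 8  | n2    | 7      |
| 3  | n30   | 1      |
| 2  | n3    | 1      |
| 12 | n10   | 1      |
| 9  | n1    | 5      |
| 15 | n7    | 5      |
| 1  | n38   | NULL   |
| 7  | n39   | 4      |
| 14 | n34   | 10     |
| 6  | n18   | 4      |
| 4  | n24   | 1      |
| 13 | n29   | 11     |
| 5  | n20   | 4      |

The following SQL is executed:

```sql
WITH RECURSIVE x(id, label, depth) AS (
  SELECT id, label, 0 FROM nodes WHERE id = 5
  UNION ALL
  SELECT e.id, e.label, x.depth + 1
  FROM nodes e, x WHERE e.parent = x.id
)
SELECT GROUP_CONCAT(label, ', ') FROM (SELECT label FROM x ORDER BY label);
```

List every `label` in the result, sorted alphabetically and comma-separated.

n1, n20, n27, n29, n34, n36, n7

Base: id=5 (n20) at depth 0.
Iteration 1: rows with parent in {5} -> n1 (id 9, depth 1), n27 (id 11, depth 1), n7 (id 15, depth 1).
Iteration 2: rows with parent in {9,11,15} -> n36 (id 10, depth 2), n29 (id 13, depth 2).
Iteration 3: rows with parent in {10,13} -> n34 (id 14, depth 3).
Iteration 4: no rows with parent in {14}; recursion stops.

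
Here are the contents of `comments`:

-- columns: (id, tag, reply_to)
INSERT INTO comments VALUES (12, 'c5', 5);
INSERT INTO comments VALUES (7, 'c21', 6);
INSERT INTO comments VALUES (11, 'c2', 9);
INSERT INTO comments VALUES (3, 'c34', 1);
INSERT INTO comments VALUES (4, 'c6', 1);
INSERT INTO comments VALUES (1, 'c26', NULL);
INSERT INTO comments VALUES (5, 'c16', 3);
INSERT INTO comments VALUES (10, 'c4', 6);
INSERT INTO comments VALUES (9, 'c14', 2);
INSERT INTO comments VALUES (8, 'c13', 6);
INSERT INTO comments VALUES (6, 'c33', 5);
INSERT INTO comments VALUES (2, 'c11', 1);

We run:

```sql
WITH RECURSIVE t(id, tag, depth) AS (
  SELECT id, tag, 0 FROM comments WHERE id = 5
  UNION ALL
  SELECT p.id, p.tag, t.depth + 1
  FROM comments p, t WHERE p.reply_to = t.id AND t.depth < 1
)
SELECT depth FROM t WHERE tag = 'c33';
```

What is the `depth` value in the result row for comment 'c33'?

1

Base: id=5 (c16) at depth 0.
Iteration 1: rows with reply_to in {5} -> c33 (id 6, depth 1), c5 (id 12, depth 1).
Iteration 2: depth < 1 fails for all current rows; recursion stops.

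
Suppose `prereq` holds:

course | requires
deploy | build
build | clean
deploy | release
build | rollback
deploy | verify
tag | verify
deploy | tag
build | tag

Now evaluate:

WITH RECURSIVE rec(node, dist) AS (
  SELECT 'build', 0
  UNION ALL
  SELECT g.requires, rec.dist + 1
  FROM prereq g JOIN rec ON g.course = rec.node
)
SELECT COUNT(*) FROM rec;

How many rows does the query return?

Base: (build, dist=0).
Iteration 1: edges from {build} -> (clean, dist=1), (rollback, dist=1), (tag, dist=1).
Iteration 2: edges from {clean,rollback,tag} -> (verify, dist=2).
Iteration 3: no outgoing edges from {verify}; recursion stops.
Total rows emitted: 5.

5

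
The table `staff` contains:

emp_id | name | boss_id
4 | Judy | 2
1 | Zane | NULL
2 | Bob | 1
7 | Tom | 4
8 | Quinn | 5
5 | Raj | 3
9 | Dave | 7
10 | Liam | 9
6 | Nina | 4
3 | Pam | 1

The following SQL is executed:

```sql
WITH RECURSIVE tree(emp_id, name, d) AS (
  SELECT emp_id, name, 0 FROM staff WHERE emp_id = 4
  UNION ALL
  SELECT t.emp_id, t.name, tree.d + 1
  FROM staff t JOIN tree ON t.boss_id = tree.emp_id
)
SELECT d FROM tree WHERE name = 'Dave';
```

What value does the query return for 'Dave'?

Base: emp_id=4 (Judy) at d 0.
Iteration 1: rows with boss_id in {4} -> Nina (id 6, d 1), Tom (id 7, d 1).
Iteration 2: rows with boss_id in {6,7} -> Dave (id 9, d 2).
Iteration 3: rows with boss_id in {9} -> Liam (id 10, d 3).
Iteration 4: no rows with boss_id in {10}; recursion stops.

2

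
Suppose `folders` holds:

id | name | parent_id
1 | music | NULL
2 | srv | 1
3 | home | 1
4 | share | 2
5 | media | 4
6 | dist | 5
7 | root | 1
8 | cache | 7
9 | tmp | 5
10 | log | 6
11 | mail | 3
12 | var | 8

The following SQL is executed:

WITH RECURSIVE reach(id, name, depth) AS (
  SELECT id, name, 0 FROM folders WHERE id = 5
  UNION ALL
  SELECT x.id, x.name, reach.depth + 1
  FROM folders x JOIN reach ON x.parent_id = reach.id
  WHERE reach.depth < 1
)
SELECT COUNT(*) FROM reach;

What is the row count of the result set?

Base: id=5 (media) at depth 0.
Iteration 1: rows with parent_id in {5} -> dist (id 6, depth 1), tmp (id 9, depth 1).
Iteration 2: depth < 1 fails for all current rows; recursion stops.
Total rows emitted: 3.

3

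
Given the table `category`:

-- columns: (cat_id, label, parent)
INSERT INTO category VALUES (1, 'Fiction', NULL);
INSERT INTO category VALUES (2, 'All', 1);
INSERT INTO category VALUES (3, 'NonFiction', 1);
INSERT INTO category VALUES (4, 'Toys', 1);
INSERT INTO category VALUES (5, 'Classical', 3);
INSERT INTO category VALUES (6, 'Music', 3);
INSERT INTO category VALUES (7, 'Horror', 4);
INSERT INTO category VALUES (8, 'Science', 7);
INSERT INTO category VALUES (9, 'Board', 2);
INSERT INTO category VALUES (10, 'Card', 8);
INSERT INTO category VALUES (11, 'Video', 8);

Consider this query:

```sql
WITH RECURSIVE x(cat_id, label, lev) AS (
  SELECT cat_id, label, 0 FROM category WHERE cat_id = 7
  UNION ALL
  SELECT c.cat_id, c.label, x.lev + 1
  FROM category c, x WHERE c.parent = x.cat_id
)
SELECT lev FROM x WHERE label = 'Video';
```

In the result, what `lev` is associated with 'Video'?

Base: cat_id=7 (Horror) at lev 0.
Iteration 1: rows with parent in {7} -> Science (id 8, lev 1).
Iteration 2: rows with parent in {8} -> Card (id 10, lev 2), Video (id 11, lev 2).
Iteration 3: no rows with parent in {10,11}; recursion stops.

2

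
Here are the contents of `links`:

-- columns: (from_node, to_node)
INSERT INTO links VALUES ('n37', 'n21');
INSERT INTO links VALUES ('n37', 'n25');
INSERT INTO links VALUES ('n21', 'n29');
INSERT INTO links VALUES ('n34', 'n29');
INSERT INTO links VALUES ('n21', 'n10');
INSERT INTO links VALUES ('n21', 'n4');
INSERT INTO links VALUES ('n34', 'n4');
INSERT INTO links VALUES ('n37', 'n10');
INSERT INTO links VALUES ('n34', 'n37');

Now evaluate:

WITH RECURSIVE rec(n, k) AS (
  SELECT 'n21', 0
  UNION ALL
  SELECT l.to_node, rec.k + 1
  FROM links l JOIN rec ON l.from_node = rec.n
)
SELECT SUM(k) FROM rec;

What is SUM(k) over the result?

Base: (n21, k=0).
Iteration 1: edges from {n21} -> (n10, k=1), (n29, k=1), (n4, k=1).
Iteration 2: no outgoing edges from {n10,n29,n4}; recursion stops.
SUM(k) = 0 + 1 + 1 + 1 = 3.

3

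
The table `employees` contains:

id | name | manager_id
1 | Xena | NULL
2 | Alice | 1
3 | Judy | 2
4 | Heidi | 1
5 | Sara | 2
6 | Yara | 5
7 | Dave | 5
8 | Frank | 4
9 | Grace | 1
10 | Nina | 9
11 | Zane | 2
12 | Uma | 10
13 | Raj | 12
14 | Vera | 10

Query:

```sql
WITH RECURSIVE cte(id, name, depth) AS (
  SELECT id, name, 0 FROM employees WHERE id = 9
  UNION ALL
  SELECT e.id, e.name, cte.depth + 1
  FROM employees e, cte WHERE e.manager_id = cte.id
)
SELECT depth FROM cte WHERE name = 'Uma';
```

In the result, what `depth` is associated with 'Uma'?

2

Base: id=9 (Grace) at depth 0.
Iteration 1: rows with manager_id in {9} -> Nina (id 10, depth 1).
Iteration 2: rows with manager_id in {10} -> Uma (id 12, depth 2), Vera (id 14, depth 2).
Iteration 3: rows with manager_id in {12,14} -> Raj (id 13, depth 3).
Iteration 4: no rows with manager_id in {13}; recursion stops.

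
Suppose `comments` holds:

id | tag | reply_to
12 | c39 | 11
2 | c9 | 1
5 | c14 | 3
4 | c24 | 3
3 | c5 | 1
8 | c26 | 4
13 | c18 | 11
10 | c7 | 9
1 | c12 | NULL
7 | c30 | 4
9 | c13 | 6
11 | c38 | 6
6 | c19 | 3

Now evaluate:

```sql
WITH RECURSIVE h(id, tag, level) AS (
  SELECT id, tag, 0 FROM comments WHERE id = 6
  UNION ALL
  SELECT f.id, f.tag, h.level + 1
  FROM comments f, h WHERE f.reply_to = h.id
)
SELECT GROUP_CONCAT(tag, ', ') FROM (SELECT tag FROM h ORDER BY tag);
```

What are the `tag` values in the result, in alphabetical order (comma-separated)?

Base: id=6 (c19) at level 0.
Iteration 1: rows with reply_to in {6} -> c13 (id 9, level 1), c38 (id 11, level 1).
Iteration 2: rows with reply_to in {9,11} -> c7 (id 10, level 2), c39 (id 12, level 2), c18 (id 13, level 2).
Iteration 3: no rows with reply_to in {10,12,13}; recursion stops.

c13, c18, c19, c38, c39, c7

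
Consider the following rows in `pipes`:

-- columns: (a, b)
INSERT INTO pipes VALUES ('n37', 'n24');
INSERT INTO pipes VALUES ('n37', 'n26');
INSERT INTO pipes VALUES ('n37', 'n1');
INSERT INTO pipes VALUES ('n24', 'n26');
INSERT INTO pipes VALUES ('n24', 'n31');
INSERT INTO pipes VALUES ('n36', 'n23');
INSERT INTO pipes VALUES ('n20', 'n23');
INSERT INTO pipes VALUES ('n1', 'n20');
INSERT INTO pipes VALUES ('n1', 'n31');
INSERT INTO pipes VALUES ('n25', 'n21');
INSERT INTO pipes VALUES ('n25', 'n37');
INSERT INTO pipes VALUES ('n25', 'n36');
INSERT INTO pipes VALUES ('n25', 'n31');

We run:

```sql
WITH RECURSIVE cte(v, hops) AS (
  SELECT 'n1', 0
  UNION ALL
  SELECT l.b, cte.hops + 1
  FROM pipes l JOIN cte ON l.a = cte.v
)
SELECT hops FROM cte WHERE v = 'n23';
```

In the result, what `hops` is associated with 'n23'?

2

Base: (n1, hops=0).
Iteration 1: edges from {n1} -> (n20, hops=1), (n31, hops=1).
Iteration 2: edges from {n20,n31} -> (n23, hops=2).
Iteration 3: no outgoing edges from {n23}; recursion stops.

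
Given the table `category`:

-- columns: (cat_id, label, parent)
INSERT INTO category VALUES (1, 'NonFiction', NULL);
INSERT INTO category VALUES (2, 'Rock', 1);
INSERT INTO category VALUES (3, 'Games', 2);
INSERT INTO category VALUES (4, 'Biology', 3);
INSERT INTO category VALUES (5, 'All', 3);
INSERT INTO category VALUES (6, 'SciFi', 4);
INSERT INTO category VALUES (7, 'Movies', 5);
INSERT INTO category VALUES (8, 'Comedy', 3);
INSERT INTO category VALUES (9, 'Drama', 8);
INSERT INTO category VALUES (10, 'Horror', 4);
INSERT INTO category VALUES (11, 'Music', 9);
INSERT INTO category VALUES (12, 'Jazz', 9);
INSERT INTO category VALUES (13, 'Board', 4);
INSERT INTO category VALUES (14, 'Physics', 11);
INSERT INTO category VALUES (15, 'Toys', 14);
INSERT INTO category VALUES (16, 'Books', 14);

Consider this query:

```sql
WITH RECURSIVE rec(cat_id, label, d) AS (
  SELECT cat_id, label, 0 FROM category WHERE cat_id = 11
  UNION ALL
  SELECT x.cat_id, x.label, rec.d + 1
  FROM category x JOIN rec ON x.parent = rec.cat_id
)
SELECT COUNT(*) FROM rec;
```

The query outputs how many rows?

4

Base: cat_id=11 (Music) at d 0.
Iteration 1: rows with parent in {11} -> Physics (id 14, d 1).
Iteration 2: rows with parent in {14} -> Toys (id 15, d 2), Books (id 16, d 2).
Iteration 3: no rows with parent in {15,16}; recursion stops.
Total rows emitted: 4.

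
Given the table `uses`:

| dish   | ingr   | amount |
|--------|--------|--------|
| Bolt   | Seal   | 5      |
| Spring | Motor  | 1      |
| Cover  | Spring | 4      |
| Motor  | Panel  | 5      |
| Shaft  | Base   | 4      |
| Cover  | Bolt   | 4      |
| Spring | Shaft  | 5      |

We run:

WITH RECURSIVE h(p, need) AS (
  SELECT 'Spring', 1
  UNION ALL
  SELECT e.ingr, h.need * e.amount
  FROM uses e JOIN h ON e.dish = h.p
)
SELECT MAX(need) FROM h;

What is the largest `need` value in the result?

Base: (Spring, need=1).
Iteration 1: components of {Spring} -> Motor = 1*1 = 1, Shaft = 1*5 = 5.
Iteration 2: components of {Motor,Shaft} -> Base = 5*4 = 20, Panel = 1*5 = 5.
Iteration 3: no further components; recursion stops.
need values: 1, 5, 1, 20, 5; the maximum is 20.

20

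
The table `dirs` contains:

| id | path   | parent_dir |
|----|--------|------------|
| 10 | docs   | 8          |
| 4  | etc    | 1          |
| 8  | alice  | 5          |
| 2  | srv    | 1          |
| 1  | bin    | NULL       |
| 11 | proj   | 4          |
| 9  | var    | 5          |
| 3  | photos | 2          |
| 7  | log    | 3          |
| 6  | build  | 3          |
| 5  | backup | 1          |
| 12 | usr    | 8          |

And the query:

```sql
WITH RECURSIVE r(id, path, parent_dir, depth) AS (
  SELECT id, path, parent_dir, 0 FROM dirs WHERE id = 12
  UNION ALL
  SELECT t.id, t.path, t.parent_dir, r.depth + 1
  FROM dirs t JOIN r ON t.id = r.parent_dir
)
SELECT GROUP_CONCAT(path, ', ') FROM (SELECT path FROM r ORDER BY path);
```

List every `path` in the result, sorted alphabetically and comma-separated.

Base: id=12 (usr), parent_dir=8, depth 0.
Iteration 1: join on id=8 -> alice (id 8, parent_dir=5, depth 1).
Iteration 2: join on id=5 -> backup (id 5, parent_dir=1, depth 2).
Iteration 3: join on id=1 -> bin (id 1, parent_dir=NULL, depth 3).
Iteration 4: parent_dir is NULL; no match; recursion stops.

alice, backup, bin, usr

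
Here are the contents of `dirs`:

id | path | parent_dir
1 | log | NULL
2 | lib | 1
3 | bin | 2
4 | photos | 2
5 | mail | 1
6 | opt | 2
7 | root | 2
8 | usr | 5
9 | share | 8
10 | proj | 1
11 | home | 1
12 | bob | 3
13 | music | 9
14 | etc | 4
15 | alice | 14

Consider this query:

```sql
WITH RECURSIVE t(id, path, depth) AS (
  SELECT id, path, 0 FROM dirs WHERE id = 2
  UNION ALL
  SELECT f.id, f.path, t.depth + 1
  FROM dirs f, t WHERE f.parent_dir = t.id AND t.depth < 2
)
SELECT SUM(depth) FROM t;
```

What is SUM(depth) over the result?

Base: id=2 (lib) at depth 0.
Iteration 1: rows with parent_dir in {2} -> bin (id 3, depth 1), photos (id 4, depth 1), opt (id 6, depth 1), root (id 7, depth 1).
Iteration 2: rows with parent_dir in {3,4,6,7} -> bob (id 12, depth 2), etc (id 14, depth 2).
Iteration 3: depth < 2 fails for all current rows; recursion stops.
SUM(depth) = 0 + 1 + 1 + 1 + 1 + 2 + 2 = 8.

8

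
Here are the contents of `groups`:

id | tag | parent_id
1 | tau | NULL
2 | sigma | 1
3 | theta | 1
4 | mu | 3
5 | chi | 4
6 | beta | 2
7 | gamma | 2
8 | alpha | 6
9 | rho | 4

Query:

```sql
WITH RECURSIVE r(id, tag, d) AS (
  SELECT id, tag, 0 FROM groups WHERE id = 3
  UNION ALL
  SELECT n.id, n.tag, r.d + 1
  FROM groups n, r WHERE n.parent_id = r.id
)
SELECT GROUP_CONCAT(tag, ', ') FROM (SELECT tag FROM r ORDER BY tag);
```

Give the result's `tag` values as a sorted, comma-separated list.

chi, mu, rho, theta

Base: id=3 (theta) at d 0.
Iteration 1: rows with parent_id in {3} -> mu (id 4, d 1).
Iteration 2: rows with parent_id in {4} -> chi (id 5, d 2), rho (id 9, d 2).
Iteration 3: no rows with parent_id in {5,9}; recursion stops.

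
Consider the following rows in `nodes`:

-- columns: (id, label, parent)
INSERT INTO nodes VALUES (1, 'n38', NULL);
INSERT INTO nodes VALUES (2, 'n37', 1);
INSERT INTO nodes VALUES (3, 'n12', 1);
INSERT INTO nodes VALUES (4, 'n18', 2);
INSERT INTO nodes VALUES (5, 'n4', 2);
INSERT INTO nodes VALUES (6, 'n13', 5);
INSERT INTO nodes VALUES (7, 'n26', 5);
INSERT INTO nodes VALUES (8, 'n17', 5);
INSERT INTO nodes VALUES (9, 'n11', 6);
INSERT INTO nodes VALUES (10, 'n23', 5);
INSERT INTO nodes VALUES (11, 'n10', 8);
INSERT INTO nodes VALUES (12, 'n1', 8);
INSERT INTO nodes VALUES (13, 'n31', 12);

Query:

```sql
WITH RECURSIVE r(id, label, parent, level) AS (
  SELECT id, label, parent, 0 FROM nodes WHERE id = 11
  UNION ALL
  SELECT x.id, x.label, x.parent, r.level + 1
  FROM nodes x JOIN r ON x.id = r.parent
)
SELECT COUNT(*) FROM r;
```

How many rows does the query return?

Base: id=11 (n10), parent=8, level 0.
Iteration 1: join on id=8 -> n17 (id 8, parent=5, level 1).
Iteration 2: join on id=5 -> n4 (id 5, parent=2, level 2).
Iteration 3: join on id=2 -> n37 (id 2, parent=1, level 3).
Iteration 4: join on id=1 -> n38 (id 1, parent=NULL, level 4).
Iteration 5: parent is NULL; no match; recursion stops.
Total rows emitted: 5.

5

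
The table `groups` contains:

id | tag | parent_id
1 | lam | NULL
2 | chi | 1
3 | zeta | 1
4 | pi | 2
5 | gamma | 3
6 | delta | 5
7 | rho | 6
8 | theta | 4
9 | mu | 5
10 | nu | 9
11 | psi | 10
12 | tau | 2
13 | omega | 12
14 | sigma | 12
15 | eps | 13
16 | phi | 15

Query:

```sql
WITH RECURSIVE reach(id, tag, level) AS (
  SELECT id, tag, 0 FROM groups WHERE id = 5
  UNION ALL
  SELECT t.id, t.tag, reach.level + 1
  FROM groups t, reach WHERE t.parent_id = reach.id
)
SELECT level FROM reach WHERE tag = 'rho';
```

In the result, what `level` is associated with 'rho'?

2

Base: id=5 (gamma) at level 0.
Iteration 1: rows with parent_id in {5} -> delta (id 6, level 1), mu (id 9, level 1).
Iteration 2: rows with parent_id in {6,9} -> rho (id 7, level 2), nu (id 10, level 2).
Iteration 3: rows with parent_id in {7,10} -> psi (id 11, level 3).
Iteration 4: no rows with parent_id in {11}; recursion stops.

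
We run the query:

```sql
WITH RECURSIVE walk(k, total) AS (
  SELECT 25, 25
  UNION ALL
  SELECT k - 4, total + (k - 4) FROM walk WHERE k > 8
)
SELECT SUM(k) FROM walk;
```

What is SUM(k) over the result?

90

Base: k=25, total=25.
Iteration 1: 25 > 8 holds -> k = 25 - 4 = 21, total = 25 + 21 = 46.
Iteration 2: 21 > 8 holds -> k = 21 - 4 = 17, total = 46 + 17 = 63.
Iteration 3: 17 > 8 holds -> k = 17 - 4 = 13, total = 63 + 13 = 76.
Iteration 4: 13 > 8 holds -> k = 13 - 4 = 9, total = 76 + 9 = 85.
Iteration 5: 9 > 8 holds -> k = 9 - 4 = 5, total = 85 + 5 = 90.
Iteration 6: 5 > 8 fails; recursion stops.
SUM(k) = 25 + 21 + 17 + 13 + 9 + 5 = 90.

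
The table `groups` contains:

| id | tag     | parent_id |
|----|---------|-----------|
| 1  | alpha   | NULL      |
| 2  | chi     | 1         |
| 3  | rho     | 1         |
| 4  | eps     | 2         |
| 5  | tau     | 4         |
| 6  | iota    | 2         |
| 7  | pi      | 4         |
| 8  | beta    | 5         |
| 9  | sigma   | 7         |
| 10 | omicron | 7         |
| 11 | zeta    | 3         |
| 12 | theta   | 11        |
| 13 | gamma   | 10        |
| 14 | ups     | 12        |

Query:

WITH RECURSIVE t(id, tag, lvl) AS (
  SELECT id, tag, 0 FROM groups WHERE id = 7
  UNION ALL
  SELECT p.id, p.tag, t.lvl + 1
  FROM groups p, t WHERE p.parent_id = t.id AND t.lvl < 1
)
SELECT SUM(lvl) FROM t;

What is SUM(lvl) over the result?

Base: id=7 (pi) at lvl 0.
Iteration 1: rows with parent_id in {7} -> sigma (id 9, lvl 1), omicron (id 10, lvl 1).
Iteration 2: lvl < 1 fails for all current rows; recursion stops.
SUM(lvl) = 0 + 1 + 1 = 2.

2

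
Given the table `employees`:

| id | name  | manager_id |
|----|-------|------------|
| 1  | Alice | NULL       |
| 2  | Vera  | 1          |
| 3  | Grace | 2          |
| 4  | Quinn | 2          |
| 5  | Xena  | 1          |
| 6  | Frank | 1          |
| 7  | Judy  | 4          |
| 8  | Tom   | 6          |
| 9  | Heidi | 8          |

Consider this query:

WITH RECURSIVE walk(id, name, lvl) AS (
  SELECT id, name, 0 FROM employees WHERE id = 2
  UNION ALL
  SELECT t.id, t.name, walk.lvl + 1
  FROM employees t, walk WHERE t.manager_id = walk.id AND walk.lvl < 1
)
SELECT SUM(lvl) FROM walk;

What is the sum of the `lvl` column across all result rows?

Base: id=2 (Vera) at lvl 0.
Iteration 1: rows with manager_id in {2} -> Grace (id 3, lvl 1), Quinn (id 4, lvl 1).
Iteration 2: lvl < 1 fails for all current rows; recursion stops.
SUM(lvl) = 0 + 1 + 1 = 2.

2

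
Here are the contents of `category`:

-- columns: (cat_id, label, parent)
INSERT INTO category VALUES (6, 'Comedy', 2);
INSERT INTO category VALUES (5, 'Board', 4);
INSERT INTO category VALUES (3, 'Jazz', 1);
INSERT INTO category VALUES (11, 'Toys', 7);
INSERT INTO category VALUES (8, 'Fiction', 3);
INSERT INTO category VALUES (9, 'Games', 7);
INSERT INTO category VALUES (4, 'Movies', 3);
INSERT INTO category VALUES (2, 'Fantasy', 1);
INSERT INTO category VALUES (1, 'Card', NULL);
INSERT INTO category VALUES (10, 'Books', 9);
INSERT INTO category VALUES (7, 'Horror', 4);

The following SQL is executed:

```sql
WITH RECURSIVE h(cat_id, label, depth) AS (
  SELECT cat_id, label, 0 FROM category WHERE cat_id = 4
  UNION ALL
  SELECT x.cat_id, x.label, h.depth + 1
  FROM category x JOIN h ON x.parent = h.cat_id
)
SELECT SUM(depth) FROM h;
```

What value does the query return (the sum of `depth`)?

9

Base: cat_id=4 (Movies) at depth 0.
Iteration 1: rows with parent in {4} -> Board (id 5, depth 1), Horror (id 7, depth 1).
Iteration 2: rows with parent in {5,7} -> Games (id 9, depth 2), Toys (id 11, depth 2).
Iteration 3: rows with parent in {9,11} -> Books (id 10, depth 3).
Iteration 4: no rows with parent in {10}; recursion stops.
SUM(depth) = 0 + 1 + 1 + 2 + 2 + 3 = 9.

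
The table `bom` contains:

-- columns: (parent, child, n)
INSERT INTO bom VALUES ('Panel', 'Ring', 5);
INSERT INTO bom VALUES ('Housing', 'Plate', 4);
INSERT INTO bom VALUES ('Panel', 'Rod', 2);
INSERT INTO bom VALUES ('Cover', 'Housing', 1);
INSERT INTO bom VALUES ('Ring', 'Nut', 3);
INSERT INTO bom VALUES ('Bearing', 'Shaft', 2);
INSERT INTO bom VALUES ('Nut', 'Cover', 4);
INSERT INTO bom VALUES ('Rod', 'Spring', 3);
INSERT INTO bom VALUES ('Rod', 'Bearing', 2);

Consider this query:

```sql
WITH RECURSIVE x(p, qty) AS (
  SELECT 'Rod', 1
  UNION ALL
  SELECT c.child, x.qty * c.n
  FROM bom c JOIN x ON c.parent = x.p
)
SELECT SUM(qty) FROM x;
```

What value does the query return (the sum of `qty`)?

Base: (Rod, qty=1).
Iteration 1: components of {Rod} -> Bearing = 1*2 = 2, Spring = 1*3 = 3.
Iteration 2: components of {Bearing,Spring} -> Shaft = 2*2 = 4.
Iteration 3: no further components; recursion stops.
SUM(qty) = 1 + 2 + 3 + 4 = 10.

10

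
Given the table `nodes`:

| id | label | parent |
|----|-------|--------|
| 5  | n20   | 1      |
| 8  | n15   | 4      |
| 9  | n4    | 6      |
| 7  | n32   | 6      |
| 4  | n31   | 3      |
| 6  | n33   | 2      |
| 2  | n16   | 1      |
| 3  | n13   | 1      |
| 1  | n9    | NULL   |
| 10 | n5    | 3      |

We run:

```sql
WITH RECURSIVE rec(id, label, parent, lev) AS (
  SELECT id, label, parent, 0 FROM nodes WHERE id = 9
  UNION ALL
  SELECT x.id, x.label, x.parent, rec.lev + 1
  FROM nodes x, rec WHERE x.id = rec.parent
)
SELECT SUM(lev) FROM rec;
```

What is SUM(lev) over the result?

Base: id=9 (n4), parent=6, lev 0.
Iteration 1: join on id=6 -> n33 (id 6, parent=2, lev 1).
Iteration 2: join on id=2 -> n16 (id 2, parent=1, lev 2).
Iteration 3: join on id=1 -> n9 (id 1, parent=NULL, lev 3).
Iteration 4: parent is NULL; no match; recursion stops.
SUM(lev) = 0 + 1 + 2 + 3 = 6.

6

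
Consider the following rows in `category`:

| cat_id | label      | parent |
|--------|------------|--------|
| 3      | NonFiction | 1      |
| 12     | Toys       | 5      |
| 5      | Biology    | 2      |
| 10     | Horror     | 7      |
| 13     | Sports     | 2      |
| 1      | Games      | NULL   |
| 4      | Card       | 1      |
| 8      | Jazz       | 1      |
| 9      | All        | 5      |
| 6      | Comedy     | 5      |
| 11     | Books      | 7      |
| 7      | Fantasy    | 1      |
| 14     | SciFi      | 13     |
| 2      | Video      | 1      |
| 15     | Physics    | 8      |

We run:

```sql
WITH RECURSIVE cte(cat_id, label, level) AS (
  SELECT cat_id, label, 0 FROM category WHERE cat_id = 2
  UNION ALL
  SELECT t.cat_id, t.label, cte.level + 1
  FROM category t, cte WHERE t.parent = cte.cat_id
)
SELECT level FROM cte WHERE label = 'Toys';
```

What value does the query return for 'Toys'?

2

Base: cat_id=2 (Video) at level 0.
Iteration 1: rows with parent in {2} -> Biology (id 5, level 1), Sports (id 13, level 1).
Iteration 2: rows with parent in {5,13} -> Comedy (id 6, level 2), All (id 9, level 2), Toys (id 12, level 2), SciFi (id 14, level 2).
Iteration 3: no rows with parent in {6,9,12,14}; recursion stops.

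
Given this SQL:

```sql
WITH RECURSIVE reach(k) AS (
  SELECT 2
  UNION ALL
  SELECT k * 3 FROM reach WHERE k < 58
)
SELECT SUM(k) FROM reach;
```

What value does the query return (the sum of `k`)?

Base: k=2.
Iteration 1: 2 < 58 holds -> k = 2 * 3 = 6.
Iteration 2: 6 < 58 holds -> k = 6 * 3 = 18.
Iteration 3: 18 < 58 holds -> k = 18 * 3 = 54.
Iteration 4: 54 < 58 holds -> k = 54 * 3 = 162.
Iteration 5: 162 < 58 fails; recursion stops.
SUM(k) = 2 + 6 + 18 + 54 + 162 = 242.

242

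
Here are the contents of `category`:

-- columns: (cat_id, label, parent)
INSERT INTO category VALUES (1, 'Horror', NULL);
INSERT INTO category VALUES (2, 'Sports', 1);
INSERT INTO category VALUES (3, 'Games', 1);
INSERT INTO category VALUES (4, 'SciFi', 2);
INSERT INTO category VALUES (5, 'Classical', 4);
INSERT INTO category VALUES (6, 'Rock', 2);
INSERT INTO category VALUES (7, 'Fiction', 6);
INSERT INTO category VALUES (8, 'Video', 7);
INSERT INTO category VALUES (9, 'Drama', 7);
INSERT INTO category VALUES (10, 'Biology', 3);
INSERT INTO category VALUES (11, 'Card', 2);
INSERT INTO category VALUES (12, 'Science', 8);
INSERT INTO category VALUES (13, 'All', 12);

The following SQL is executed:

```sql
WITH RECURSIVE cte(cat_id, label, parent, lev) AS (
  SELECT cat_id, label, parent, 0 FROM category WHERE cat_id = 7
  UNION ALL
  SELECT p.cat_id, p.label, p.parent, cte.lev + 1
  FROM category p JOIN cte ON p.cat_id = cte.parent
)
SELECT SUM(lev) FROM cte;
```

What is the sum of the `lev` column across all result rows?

Base: cat_id=7 (Fiction), parent=6, lev 0.
Iteration 1: join on cat_id=6 -> Rock (id 6, parent=2, lev 1).
Iteration 2: join on cat_id=2 -> Sports (id 2, parent=1, lev 2).
Iteration 3: join on cat_id=1 -> Horror (id 1, parent=NULL, lev 3).
Iteration 4: parent is NULL; no match; recursion stops.
SUM(lev) = 0 + 1 + 2 + 3 = 6.

6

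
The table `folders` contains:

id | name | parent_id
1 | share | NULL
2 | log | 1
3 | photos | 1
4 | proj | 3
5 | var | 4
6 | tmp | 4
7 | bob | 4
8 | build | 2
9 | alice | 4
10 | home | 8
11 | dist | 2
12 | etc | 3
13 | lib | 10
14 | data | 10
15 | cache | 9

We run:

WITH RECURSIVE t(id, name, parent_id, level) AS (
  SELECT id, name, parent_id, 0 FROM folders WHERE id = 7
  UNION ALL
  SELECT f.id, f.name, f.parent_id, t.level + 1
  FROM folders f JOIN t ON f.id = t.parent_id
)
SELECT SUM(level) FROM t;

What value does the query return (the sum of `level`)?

Base: id=7 (bob), parent_id=4, level 0.
Iteration 1: join on id=4 -> proj (id 4, parent_id=3, level 1).
Iteration 2: join on id=3 -> photos (id 3, parent_id=1, level 2).
Iteration 3: join on id=1 -> share (id 1, parent_id=NULL, level 3).
Iteration 4: parent_id is NULL; no match; recursion stops.
SUM(level) = 0 + 1 + 2 + 3 = 6.

6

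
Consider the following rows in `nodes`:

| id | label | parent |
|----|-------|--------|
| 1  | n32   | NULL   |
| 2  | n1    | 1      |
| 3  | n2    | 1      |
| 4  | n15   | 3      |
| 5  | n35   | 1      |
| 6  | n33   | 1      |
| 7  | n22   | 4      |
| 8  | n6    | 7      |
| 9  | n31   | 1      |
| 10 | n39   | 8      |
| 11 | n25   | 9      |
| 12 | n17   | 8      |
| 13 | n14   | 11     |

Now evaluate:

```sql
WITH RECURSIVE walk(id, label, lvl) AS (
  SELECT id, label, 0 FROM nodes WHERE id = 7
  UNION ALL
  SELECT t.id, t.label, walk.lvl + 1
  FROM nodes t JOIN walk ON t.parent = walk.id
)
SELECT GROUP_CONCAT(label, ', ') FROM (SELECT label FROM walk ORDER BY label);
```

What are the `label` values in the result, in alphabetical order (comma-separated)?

n17, n22, n39, n6

Base: id=7 (n22) at lvl 0.
Iteration 1: rows with parent in {7} -> n6 (id 8, lvl 1).
Iteration 2: rows with parent in {8} -> n39 (id 10, lvl 2), n17 (id 12, lvl 2).
Iteration 3: no rows with parent in {10,12}; recursion stops.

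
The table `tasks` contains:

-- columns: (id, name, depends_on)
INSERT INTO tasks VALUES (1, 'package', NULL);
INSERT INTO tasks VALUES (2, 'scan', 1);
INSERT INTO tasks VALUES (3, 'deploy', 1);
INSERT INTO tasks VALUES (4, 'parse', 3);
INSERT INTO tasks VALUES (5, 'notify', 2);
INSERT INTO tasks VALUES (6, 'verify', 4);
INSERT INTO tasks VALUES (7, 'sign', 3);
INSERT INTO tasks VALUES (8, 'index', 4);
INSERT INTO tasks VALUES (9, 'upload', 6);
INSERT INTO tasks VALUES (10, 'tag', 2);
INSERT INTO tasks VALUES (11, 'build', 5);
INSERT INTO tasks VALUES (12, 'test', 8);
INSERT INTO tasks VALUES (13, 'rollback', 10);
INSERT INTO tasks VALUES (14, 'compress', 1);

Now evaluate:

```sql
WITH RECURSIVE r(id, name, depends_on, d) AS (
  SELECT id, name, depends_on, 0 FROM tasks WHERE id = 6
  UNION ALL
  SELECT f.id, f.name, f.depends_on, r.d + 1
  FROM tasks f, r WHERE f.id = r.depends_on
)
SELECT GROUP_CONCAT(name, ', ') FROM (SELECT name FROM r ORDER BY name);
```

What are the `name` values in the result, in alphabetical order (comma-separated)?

Base: id=6 (verify), depends_on=4, d 0.
Iteration 1: join on id=4 -> parse (id 4, depends_on=3, d 1).
Iteration 2: join on id=3 -> deploy (id 3, depends_on=1, d 2).
Iteration 3: join on id=1 -> package (id 1, depends_on=NULL, d 3).
Iteration 4: depends_on is NULL; no match; recursion stops.

deploy, package, parse, verify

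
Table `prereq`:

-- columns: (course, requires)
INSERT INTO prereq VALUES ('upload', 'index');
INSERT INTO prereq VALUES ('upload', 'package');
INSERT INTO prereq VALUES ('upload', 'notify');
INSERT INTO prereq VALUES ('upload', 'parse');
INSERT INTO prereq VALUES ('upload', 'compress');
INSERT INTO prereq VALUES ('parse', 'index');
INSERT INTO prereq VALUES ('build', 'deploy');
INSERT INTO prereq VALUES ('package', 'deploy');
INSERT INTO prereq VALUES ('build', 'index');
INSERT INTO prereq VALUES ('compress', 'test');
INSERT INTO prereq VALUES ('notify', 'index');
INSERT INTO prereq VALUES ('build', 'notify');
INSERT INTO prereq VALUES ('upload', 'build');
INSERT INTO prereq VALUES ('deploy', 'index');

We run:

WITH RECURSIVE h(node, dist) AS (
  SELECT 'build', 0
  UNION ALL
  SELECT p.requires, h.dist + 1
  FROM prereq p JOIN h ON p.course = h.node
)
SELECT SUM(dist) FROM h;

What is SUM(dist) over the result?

7

Base: (build, dist=0).
Iteration 1: edges from {build} -> (deploy, dist=1), (index, dist=1), (notify, dist=1).
Iteration 2: edges from {deploy,index,notify} -> (index, dist=2) x2. [UNION ALL keeps all 2 new rows, including repeats]
Iteration 3: no outgoing edges from {index}; recursion stops.
SUM(dist) = 0 + 1 + 1 + 1 + 2 + 2 = 7.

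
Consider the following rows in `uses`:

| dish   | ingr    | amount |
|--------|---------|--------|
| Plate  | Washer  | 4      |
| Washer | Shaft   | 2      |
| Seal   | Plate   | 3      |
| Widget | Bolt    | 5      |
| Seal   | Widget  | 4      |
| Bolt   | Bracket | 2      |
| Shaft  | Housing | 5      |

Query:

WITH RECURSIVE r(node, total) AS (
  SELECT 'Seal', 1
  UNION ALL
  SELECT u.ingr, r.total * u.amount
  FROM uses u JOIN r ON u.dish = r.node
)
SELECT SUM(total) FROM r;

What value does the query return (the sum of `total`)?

224

Base: (Seal, total=1).
Iteration 1: components of {Seal} -> Plate = 1*3 = 3, Widget = 1*4 = 4.
Iteration 2: components of {Plate,Widget} -> Bolt = 4*5 = 20, Washer = 3*4 = 12.
Iteration 3: components of {Bolt,Washer} -> Bracket = 20*2 = 40, Shaft = 12*2 = 24.
Iteration 4: components of {Bracket,Shaft} -> Housing = 24*5 = 120.
Iteration 5: no further components; recursion stops.
SUM(total) = 1 + 4 + 3 + 20 + 12 + 40 + 24 + 120 = 224.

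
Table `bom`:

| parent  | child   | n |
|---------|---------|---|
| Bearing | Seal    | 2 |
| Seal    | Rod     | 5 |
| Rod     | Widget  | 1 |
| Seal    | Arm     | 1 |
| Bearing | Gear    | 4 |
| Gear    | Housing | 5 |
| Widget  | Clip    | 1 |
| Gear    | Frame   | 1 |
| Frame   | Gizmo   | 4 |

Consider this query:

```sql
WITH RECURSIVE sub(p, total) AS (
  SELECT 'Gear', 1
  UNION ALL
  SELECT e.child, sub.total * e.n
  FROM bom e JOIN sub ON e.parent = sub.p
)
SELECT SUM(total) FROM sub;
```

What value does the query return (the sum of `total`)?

Base: (Gear, total=1).
Iteration 1: components of {Gear} -> Frame = 1*1 = 1, Housing = 1*5 = 5.
Iteration 2: components of {Frame,Housing} -> Gizmo = 1*4 = 4.
Iteration 3: no further components; recursion stops.
SUM(total) = 1 + 5 + 1 + 4 = 11.

11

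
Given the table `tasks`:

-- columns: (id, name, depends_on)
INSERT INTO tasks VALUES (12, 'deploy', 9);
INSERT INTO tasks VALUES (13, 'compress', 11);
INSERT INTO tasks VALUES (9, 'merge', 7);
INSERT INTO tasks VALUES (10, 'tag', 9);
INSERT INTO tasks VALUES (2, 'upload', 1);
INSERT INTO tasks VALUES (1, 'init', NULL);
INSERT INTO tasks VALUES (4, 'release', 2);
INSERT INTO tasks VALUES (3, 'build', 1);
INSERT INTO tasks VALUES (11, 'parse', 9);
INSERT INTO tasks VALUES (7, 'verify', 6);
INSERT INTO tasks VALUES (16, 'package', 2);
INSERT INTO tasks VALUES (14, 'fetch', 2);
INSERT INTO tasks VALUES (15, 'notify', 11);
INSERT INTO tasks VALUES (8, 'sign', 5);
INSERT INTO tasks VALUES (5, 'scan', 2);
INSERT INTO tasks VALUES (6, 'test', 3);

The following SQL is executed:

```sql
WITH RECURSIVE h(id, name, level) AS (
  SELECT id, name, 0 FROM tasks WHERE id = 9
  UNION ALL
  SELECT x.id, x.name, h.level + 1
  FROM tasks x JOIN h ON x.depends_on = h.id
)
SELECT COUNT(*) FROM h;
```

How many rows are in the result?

Base: id=9 (merge) at level 0.
Iteration 1: rows with depends_on in {9} -> tag (id 10, level 1), parse (id 11, level 1), deploy (id 12, level 1).
Iteration 2: rows with depends_on in {10,11,12} -> compress (id 13, level 2), notify (id 15, level 2).
Iteration 3: no rows with depends_on in {13,15}; recursion stops.
Total rows emitted: 6.

6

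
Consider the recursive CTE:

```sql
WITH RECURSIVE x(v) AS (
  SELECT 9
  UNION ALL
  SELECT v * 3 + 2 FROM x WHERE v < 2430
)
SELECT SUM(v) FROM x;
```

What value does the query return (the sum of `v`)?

Base: v=9.
Iteration 1: 9 < 2430 holds -> v = 9 * 3 + 2 = 29.
Iteration 2: 29 < 2430 holds -> v = 29 * 3 + 2 = 89.
Iteration 3: 89 < 2430 holds -> v = 89 * 3 + 2 = 269.
Iteration 4: 269 < 2430 holds -> v = 269 * 3 + 2 = 809.
Iteration 5: 809 < 2430 holds -> v = 809 * 3 + 2 = 2429.
Iteration 6: 2429 < 2430 holds -> v = 2429 * 3 + 2 = 7289.
Iteration 7: 7289 < 2430 fails; recursion stops.
SUM(v) = 9 + 29 + 89 + 269 + 809 + 2429 + 7289 = 10923.

10923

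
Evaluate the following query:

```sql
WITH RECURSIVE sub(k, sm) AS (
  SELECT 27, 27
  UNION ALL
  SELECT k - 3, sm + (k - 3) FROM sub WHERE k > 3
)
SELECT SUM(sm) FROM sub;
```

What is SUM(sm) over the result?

855

Base: k=27, sm=27.
Iteration 1: 27 > 3 holds -> k = 27 - 3 = 24, sm = 27 + 24 = 51.
Iteration 2: 24 > 3 holds -> k = 24 - 3 = 21, sm = 51 + 21 = 72.
Iteration 3: 21 > 3 holds -> k = 21 - 3 = 18, sm = 72 + 18 = 90.
Iteration 4: 18 > 3 holds -> k = 18 - 3 = 15, sm = 90 + 15 = 105.
Iteration 5: 15 > 3 holds -> k = 15 - 3 = 12, sm = 105 + 12 = 117.
Iteration 6: 12 > 3 holds -> k = 12 - 3 = 9, sm = 117 + 9 = 126.
Iteration 7: 9 > 3 holds -> k = 9 - 3 = 6, sm = 126 + 6 = 132.
Iteration 8: 6 > 3 holds -> k = 6 - 3 = 3, sm = 132 + 3 = 135.
Iteration 9: 3 > 3 fails; recursion stops.
SUM(sm) = 27 + 51 + 72 + 90 + 105 + 117 + 126 + 132 + 135 = 855.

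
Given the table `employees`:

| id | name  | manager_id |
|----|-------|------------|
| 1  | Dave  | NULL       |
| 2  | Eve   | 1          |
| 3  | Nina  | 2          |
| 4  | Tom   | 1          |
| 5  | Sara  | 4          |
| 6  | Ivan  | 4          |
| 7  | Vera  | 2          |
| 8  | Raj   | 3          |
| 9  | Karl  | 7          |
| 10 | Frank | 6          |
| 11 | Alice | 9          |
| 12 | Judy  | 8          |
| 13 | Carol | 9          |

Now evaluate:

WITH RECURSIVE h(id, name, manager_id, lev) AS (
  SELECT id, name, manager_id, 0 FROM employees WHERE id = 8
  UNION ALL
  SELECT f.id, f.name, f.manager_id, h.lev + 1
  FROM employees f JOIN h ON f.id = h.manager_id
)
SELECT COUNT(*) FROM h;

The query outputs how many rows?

4

Base: id=8 (Raj), manager_id=3, lev 0.
Iteration 1: join on id=3 -> Nina (id 3, manager_id=2, lev 1).
Iteration 2: join on id=2 -> Eve (id 2, manager_id=1, lev 2).
Iteration 3: join on id=1 -> Dave (id 1, manager_id=NULL, lev 3).
Iteration 4: manager_id is NULL; no match; recursion stops.
Total rows emitted: 4.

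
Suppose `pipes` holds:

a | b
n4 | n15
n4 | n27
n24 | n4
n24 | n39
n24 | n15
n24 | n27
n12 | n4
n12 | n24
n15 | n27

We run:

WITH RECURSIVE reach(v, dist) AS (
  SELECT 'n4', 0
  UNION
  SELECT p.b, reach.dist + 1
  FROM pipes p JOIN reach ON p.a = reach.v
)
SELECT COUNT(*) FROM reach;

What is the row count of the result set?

Base: (n4, dist=0).
Iteration 1: edges from {n4} -> (n15, dist=1), (n27, dist=1).
Iteration 2: edges from {n15,n27} -> (n27, dist=2).
Iteration 3: no outgoing edges from {n27}; recursion stops.
Total rows emitted: 4.

4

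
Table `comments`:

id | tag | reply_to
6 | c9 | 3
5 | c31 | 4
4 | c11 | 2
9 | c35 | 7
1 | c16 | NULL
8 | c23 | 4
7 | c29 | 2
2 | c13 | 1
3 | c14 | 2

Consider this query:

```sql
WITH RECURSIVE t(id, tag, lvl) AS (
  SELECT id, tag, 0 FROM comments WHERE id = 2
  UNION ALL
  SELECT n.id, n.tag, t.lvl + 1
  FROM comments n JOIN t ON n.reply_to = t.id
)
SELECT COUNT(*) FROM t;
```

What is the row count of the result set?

Base: id=2 (c13) at lvl 0.
Iteration 1: rows with reply_to in {2} -> c14 (id 3, lvl 1), c11 (id 4, lvl 1), c29 (id 7, lvl 1).
Iteration 2: rows with reply_to in {3,4,7} -> c31 (id 5, lvl 2), c9 (id 6, lvl 2), c23 (id 8, lvl 2), c35 (id 9, lvl 2).
Iteration 3: no rows with reply_to in {5,6,8,9}; recursion stops.
Total rows emitted: 8.

8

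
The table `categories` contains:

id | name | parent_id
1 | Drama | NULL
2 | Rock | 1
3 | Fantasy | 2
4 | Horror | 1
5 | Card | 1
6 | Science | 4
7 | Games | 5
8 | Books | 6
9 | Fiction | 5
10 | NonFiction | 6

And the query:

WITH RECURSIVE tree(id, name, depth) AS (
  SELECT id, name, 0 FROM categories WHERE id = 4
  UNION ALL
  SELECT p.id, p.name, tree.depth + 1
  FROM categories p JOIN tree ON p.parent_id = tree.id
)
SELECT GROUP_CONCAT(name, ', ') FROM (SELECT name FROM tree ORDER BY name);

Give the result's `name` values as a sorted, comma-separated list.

Base: id=4 (Horror) at depth 0.
Iteration 1: rows with parent_id in {4} -> Science (id 6, depth 1).
Iteration 2: rows with parent_id in {6} -> Books (id 8, depth 2), NonFiction (id 10, depth 2).
Iteration 3: no rows with parent_id in {8,10}; recursion stops.

Books, Horror, NonFiction, Science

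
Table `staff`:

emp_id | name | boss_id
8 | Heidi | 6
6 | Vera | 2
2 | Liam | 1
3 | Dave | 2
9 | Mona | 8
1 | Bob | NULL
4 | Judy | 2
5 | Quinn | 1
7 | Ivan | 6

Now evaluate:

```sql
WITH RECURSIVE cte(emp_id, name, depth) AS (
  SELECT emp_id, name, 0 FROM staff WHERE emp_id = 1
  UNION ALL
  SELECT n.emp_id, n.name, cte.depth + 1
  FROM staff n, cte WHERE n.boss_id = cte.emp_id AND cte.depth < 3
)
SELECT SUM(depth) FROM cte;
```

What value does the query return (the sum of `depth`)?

14

Base: emp_id=1 (Bob) at depth 0.
Iteration 1: rows with boss_id in {1} -> Liam (id 2, depth 1), Quinn (id 5, depth 1).
Iteration 2: rows with boss_id in {2,5} -> Dave (id 3, depth 2), Judy (id 4, depth 2), Vera (id 6, depth 2).
Iteration 3: rows with boss_id in {3,4,6} -> Ivan (id 7, depth 3), Heidi (id 8, depth 3).
Iteration 4: depth < 3 fails for all current rows; recursion stops.
SUM(depth) = 0 + 1 + 1 + 2 + 2 + 2 + 3 + 3 = 14.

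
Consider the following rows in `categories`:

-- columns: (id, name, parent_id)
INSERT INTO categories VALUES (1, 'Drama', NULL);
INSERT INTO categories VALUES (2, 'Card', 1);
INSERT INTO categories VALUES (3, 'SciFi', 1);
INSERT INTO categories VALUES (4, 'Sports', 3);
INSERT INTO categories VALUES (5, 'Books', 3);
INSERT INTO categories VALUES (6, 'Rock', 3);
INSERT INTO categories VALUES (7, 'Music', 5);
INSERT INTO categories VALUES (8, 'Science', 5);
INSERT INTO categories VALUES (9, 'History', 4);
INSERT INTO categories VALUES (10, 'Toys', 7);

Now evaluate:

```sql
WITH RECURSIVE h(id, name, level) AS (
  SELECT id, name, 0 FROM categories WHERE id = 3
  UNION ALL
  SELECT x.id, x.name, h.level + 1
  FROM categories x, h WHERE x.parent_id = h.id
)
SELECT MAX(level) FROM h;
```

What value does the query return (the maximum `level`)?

Base: id=3 (SciFi) at level 0.
Iteration 1: rows with parent_id in {3} -> Sports (id 4, level 1), Books (id 5, level 1), Rock (id 6, level 1).
Iteration 2: rows with parent_id in {4,5,6} -> Music (id 7, level 2), Science (id 8, level 2), History (id 9, level 2).
Iteration 3: rows with parent_id in {7,8,9} -> Toys (id 10, level 3).
Iteration 4: no rows with parent_id in {10}; recursion stops.
level values: 0, 1, 1, 1, 2, 2, 2, 3; the maximum is 3.

3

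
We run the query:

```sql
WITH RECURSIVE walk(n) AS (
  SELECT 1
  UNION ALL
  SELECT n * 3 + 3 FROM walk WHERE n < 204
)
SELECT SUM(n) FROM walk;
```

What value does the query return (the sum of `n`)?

901

Base: n=1.
Iteration 1: 1 < 204 holds -> n = 1 * 3 + 3 = 6.
Iteration 2: 6 < 204 holds -> n = 6 * 3 + 3 = 21.
Iteration 3: 21 < 204 holds -> n = 21 * 3 + 3 = 66.
Iteration 4: 66 < 204 holds -> n = 66 * 3 + 3 = 201.
Iteration 5: 201 < 204 holds -> n = 201 * 3 + 3 = 606.
Iteration 6: 606 < 204 fails; recursion stops.
SUM(n) = 1 + 6 + 21 + 66 + 201 + 606 = 901.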